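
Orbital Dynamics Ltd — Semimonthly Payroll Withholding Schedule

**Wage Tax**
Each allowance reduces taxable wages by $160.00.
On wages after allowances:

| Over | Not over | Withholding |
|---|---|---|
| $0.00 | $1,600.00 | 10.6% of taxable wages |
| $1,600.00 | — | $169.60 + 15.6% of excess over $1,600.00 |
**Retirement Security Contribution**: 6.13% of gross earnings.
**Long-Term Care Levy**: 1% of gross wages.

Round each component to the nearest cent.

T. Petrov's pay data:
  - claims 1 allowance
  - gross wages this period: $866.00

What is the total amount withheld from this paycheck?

Wage Tax: taxable = $866.00 − 1×$160.00 = $706.00
  10.6% × $706.00 = $74.84
Retirement Security Contribution: 6.13% × $866.00 = $53.09
Long-Term Care Levy: 1% × $866.00 = $8.66
Total: $74.84 + $53.09 + $8.66 = $136.59

$136.59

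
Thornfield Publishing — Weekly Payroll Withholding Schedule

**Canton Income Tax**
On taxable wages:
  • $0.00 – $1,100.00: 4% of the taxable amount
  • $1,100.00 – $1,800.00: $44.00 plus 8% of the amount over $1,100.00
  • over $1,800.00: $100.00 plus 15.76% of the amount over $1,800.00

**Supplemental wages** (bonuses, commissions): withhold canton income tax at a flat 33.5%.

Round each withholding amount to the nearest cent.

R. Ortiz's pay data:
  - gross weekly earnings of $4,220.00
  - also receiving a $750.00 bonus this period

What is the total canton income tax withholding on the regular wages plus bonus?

$732.64

Canton Income Tax: taxable = $4,220.00
  $100.00 + 15.76% × ($4,220.00 − $1,800.00) = $100.00 + 15.76% × $2,420.00 = $481.39
Supplemental (33.5% flat on bonus): 33.5% × $750.00 = $251.25
Total canton income tax: $481.39 + $251.25 = $732.64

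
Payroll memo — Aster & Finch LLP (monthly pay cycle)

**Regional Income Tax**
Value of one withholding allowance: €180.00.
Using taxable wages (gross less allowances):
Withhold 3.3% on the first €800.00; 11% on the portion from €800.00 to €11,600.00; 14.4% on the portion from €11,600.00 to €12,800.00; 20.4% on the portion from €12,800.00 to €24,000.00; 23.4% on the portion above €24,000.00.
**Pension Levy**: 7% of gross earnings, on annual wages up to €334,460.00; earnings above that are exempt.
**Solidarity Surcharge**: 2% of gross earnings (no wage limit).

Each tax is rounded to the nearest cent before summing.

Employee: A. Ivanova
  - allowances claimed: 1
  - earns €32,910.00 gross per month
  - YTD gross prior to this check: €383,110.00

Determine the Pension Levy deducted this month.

Pension Levy: YTD €383,110.00 ≥ cap €334,460.00 → €0.00

€0.00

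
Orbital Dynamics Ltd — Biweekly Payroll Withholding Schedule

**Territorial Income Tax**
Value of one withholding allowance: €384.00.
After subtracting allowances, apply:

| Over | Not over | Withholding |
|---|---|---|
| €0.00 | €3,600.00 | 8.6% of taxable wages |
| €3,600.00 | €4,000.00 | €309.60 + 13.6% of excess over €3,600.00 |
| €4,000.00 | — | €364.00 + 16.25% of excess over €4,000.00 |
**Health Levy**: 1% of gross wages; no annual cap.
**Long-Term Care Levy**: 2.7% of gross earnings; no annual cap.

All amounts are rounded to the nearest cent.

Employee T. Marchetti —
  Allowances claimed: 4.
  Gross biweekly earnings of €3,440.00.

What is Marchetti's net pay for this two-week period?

€3,148.98

Territorial Income Tax: taxable = €3,440.00 − 4×€384.00 = €1,904.00
  8.6% × €1,904.00 = €163.74
Health Levy: 1% × €3,440.00 = €34.40
Long-Term Care Levy: 2.7% × €3,440.00 = €92.88
Total withheld: €163.74 + €34.40 + €92.88 = €291.02
Net pay: €3,440.00 − €291.02 = €3,148.98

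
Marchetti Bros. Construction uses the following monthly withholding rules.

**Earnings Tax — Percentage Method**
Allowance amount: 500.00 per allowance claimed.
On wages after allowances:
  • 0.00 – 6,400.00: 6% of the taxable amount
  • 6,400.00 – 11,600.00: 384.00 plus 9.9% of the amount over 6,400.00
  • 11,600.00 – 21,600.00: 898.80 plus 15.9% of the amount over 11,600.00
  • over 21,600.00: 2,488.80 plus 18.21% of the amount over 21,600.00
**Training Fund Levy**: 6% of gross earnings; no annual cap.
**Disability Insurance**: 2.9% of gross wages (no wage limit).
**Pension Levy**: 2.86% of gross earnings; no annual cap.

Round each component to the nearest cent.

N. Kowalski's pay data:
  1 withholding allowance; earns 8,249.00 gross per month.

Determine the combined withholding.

Earnings Tax: taxable = 8,249.00 − 1×500.00 = 7,749.00
  384.00 + 9.9% × (7,749.00 − 6,400.00) = 384.00 + 9.9% × 1,349.00 = 517.55
Training Fund Levy: 6% × 8,249.00 = 494.94
Disability Insurance: 2.9% × 8,249.00 = 239.22
Pension Levy: 2.86% × 8,249.00 = 235.92
Total: 517.55 + 494.94 + 239.22 + 235.92 = 1,487.63

1,487.63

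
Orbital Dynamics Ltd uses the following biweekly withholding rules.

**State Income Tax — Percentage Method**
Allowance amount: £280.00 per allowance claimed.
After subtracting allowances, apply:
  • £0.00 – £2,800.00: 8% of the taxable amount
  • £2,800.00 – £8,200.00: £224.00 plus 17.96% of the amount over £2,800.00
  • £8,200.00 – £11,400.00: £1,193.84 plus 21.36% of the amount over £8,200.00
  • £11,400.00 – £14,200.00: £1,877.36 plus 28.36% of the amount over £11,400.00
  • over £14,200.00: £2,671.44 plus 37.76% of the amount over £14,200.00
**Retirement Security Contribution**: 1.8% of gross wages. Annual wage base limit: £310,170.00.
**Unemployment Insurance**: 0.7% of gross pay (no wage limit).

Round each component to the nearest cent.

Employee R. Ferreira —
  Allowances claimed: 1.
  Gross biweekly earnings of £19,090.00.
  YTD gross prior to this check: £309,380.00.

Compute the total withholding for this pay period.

£4,560.03

State Income Tax: taxable = £19,090.00 − 1×£280.00 = £18,810.00
  £2,671.44 + 37.76% × (£18,810.00 − £14,200.00) = £2,671.44 + 37.76% × £4,610.00 = £4,412.18
Retirement Security Contribution: cap £310,170.00 − YTD £309,380.00 = £790.00 subject; 1.8% × £790.00 = £14.22
Unemployment Insurance: 0.7% × £19,090.00 = £133.63
Total: £4,412.18 + £14.22 + £133.63 = £4,560.03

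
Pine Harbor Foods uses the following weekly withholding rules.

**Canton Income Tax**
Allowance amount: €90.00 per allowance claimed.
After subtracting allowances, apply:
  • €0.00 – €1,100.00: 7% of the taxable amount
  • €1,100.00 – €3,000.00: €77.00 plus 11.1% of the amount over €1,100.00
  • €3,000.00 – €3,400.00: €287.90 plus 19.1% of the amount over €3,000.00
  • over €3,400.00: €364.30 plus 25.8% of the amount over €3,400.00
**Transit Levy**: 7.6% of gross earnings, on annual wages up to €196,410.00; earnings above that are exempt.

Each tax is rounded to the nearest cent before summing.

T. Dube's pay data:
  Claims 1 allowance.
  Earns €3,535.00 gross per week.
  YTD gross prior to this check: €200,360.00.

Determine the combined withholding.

Canton Income Tax: taxable = €3,535.00 − 1×€90.00 = €3,445.00
  €364.30 + 25.8% × (€3,445.00 − €3,400.00) = €364.30 + 25.8% × €45.00 = €375.91
Transit Levy: YTD €200,360.00 ≥ cap €196,410.00 → €0.00
Total: €375.91 + €0.00 = €375.91

€375.91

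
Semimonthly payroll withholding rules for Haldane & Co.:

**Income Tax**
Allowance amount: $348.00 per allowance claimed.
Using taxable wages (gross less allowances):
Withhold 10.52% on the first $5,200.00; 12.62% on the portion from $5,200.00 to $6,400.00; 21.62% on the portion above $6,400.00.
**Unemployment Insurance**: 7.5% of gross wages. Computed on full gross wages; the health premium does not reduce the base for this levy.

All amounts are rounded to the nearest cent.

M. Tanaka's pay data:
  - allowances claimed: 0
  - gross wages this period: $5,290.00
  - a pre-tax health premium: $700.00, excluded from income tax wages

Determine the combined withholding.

Income Tax: taxable = $5,290.00 − $700.00 = $4,590.00
  10.52% × $4,590.00 = $482.87
Unemployment Insurance: 7.5% × $5,290.00 = $396.75
Total: $482.87 + $396.75 = $879.62

$879.62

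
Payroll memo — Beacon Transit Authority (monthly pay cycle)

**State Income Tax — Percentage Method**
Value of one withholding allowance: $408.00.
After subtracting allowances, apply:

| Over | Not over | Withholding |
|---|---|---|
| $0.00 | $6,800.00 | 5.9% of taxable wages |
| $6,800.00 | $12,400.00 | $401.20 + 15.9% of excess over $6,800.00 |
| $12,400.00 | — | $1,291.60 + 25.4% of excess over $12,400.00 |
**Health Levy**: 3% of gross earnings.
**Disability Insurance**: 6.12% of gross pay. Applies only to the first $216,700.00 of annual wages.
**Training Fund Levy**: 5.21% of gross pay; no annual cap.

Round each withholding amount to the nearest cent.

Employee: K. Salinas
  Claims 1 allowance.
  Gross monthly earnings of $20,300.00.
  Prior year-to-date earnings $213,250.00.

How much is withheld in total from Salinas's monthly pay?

State Income Tax: taxable = $20,300.00 − 1×$408.00 = $19,892.00
  $1,291.60 + 25.4% × ($19,892.00 − $12,400.00) = $1,291.60 + 25.4% × $7,492.00 = $3,194.57
Health Levy: 3% × $20,300.00 = $609.00
Disability Insurance: cap $216,700.00 − YTD $213,250.00 = $3,450.00 subject; 6.12% × $3,450.00 = $211.14
Training Fund Levy: 5.21% × $20,300.00 = $1,057.63
Total: $3,194.57 + $609.00 + $211.14 + $1,057.63 = $5,072.34

$5,072.34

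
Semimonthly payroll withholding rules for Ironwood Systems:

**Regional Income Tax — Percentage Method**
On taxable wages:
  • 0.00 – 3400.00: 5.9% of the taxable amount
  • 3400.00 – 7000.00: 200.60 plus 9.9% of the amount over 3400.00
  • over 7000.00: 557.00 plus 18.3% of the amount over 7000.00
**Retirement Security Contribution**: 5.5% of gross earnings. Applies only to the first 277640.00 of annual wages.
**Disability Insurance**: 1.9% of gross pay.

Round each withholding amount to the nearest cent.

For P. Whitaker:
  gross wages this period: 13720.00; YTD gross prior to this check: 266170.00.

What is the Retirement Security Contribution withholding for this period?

Retirement Security Contribution: cap 277640.00 − YTD 266170.00 = 11470.00 subject; 5.5% × 11470.00 = 630.85

630.85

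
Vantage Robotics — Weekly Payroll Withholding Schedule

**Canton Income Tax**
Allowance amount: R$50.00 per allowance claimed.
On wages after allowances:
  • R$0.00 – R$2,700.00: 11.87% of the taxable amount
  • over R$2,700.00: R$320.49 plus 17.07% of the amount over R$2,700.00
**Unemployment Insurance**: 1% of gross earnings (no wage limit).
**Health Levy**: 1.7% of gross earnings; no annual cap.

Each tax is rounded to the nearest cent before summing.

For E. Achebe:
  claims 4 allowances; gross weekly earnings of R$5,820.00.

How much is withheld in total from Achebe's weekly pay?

R$976.07

Canton Income Tax: taxable = R$5,820.00 − 4×R$50.00 = R$5,620.00
  R$320.49 + 17.07% × (R$5,620.00 − R$2,700.00) = R$320.49 + 17.07% × R$2,920.00 = R$818.93
Unemployment Insurance: 1% × R$5,820.00 = R$58.20
Health Levy: 1.7% × R$5,820.00 = R$98.94
Total: R$818.93 + R$58.20 + R$98.94 = R$976.07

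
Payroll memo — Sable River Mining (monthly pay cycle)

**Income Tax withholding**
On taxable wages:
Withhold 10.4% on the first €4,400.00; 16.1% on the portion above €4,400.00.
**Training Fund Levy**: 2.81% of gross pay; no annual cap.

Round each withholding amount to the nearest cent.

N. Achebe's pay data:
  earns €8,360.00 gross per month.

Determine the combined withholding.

€1,330.08

Income Tax: taxable = €8,360.00
  €457.60 + 16.1% × (€8,360.00 − €4,400.00) = €457.60 + 16.1% × €3,960.00 = €1,095.16
Training Fund Levy: 2.81% × €8,360.00 = €234.92
Total: €1,095.16 + €234.92 = €1,330.08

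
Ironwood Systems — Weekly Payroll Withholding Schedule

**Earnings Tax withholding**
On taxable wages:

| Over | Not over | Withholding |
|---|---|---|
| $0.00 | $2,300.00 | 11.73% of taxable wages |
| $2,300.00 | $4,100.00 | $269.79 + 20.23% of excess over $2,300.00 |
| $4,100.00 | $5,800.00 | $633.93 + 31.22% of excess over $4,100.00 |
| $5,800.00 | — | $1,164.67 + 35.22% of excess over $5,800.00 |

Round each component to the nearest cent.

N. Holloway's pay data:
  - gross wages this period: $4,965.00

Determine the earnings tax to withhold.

$903.98

Earnings Tax: taxable = $4,965.00
  $633.93 + 31.22% × ($4,965.00 − $4,100.00) = $633.93 + 31.22% × $865.00 = $903.98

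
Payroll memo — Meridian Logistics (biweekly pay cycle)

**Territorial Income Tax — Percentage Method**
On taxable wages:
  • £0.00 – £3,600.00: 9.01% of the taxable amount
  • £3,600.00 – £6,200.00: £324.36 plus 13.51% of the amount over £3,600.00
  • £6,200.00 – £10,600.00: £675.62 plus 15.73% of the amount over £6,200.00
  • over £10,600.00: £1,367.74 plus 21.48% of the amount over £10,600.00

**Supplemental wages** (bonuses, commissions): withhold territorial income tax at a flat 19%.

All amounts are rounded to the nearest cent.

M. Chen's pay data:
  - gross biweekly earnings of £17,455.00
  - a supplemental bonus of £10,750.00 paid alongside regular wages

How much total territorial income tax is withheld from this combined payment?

Territorial Income Tax: taxable = £17,455.00
  £1,367.74 + 21.48% × (£17,455.00 − £10,600.00) = £1,367.74 + 21.48% × £6,855.00 = £2,840.19
Supplemental (19% flat on bonus): 19% × £10,750.00 = £2,042.50
Total territorial income tax: £2,840.19 + £2,042.50 = £4,882.69

£4,882.69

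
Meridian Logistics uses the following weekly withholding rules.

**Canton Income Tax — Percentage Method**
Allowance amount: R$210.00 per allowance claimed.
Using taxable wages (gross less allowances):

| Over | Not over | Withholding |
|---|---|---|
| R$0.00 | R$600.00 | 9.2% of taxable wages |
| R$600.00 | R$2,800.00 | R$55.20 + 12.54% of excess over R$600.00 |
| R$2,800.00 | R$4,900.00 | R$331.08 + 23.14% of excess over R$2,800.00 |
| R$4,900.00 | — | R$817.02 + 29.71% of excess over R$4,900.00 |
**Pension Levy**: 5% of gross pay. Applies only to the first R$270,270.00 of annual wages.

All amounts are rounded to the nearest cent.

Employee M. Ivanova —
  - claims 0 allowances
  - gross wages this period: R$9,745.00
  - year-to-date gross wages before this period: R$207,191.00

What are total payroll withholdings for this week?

R$2,743.72

Canton Income Tax: taxable = R$9,745.00
  R$817.02 + 29.71% × (R$9,745.00 − R$4,900.00) = R$817.02 + 29.71% × R$4,845.00 = R$2,256.47
Pension Levy: 5% × R$9,745.00 = R$487.25
Total: R$2,256.47 + R$487.25 = R$2,743.72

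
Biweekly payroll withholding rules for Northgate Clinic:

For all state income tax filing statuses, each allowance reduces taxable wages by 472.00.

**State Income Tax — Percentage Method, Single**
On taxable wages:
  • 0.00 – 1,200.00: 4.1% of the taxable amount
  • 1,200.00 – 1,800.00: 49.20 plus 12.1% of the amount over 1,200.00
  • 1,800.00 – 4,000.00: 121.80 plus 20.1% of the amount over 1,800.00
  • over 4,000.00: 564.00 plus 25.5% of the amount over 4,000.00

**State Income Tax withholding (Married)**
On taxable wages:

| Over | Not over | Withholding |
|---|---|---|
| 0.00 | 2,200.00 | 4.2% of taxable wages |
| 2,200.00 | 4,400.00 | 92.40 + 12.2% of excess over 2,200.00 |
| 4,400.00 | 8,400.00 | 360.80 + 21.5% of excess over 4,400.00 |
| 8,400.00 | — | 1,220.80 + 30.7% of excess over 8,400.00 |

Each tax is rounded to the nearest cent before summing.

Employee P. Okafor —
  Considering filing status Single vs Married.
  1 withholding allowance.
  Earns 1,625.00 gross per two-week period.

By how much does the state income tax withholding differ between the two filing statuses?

1.16

State Income Tax (Single): taxable = 1,625.00 − 1×472.00 = 1,153.00
  4.1% × 1,153.00 = 47.27
State Income Tax (Married): taxable = 1,625.00 − 1×472.00 = 1,153.00
  4.2% × 1,153.00 = 48.43
Difference: |47.27 − 48.43| = 1.16 (higher under Married)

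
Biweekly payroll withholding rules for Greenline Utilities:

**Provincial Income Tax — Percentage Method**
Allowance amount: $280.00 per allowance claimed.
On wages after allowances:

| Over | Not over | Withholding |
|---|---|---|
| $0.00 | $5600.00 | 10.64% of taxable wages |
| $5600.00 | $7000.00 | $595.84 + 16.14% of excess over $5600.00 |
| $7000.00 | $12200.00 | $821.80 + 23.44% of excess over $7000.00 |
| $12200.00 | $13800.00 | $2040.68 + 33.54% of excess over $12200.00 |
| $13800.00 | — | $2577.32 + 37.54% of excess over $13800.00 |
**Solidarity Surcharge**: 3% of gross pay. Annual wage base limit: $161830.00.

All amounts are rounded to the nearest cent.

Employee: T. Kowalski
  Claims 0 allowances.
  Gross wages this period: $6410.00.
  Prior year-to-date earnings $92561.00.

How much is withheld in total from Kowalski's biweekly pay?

Provincial Income Tax: taxable = $6410.00
  $595.84 + 16.14% × ($6410.00 − $5600.00) = $595.84 + 16.14% × $810.00 = $726.57
Solidarity Surcharge: 3% × $6410.00 = $192.30
Total: $726.57 + $192.30 = $918.87

$918.87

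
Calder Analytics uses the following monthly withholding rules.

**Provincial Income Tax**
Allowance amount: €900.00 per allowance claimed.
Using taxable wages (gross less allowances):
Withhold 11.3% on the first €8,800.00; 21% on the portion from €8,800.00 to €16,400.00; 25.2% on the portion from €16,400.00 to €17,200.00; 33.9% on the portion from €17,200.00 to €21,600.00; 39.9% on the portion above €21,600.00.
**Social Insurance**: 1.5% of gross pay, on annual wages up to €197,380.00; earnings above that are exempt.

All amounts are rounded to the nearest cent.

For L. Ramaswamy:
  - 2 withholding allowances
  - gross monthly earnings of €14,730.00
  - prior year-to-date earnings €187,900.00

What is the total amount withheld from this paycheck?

€2,003.90

Provincial Income Tax: taxable = €14,730.00 − 2×€900.00 = €12,930.00
  €994.40 + 21% × (€12,930.00 − €8,800.00) = €994.40 + 21% × €4,130.00 = €1,861.70
Social Insurance: cap €197,380.00 − YTD €187,900.00 = €9,480.00 subject; 1.5% × €9,480.00 = €142.20
Total: €1,861.70 + €142.20 = €2,003.90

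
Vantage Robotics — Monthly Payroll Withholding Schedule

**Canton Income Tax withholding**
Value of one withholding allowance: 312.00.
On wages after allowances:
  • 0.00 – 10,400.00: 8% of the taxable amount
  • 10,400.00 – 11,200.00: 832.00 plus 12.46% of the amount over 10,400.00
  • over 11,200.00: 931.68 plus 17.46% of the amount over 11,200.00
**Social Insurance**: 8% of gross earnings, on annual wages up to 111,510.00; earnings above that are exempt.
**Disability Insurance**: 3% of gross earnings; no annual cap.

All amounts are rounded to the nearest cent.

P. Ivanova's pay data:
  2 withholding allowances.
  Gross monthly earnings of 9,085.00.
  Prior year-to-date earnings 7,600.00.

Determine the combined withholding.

1,676.23

Canton Income Tax: taxable = 9,085.00 − 2×312.00 = 8,461.00
  8% × 8,461.00 = 676.88
Social Insurance: 8% × 9,085.00 = 726.80
Disability Insurance: 3% × 9,085.00 = 272.55
Total: 676.88 + 726.80 + 272.55 = 1,676.23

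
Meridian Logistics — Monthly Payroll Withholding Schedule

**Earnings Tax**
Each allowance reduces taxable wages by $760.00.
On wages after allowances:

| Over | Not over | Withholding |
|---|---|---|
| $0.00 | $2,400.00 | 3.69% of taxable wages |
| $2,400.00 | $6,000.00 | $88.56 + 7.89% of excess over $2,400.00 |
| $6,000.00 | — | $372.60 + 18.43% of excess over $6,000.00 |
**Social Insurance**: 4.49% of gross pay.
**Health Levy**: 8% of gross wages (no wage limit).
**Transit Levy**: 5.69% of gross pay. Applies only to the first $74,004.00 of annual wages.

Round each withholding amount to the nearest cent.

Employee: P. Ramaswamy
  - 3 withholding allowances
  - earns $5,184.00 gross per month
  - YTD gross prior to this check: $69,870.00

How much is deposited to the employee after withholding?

$4,172.97

Earnings Tax: taxable = $5,184.00 − 3×$760.00 = $2,904.00
  $88.56 + 7.89% × ($2,904.00 − $2,400.00) = $88.56 + 7.89% × $504.00 = $128.33
Social Insurance: 4.49% × $5,184.00 = $232.76
Health Levy: 8% × $5,184.00 = $414.72
Transit Levy: cap $74,004.00 − YTD $69,870.00 = $4,134.00 subject; 5.69% × $4,134.00 = $235.22
Total withheld: $128.33 + $232.76 + $414.72 + $235.22 = $1,011.03
Net pay: $5,184.00 − $1,011.03 = $4,172.97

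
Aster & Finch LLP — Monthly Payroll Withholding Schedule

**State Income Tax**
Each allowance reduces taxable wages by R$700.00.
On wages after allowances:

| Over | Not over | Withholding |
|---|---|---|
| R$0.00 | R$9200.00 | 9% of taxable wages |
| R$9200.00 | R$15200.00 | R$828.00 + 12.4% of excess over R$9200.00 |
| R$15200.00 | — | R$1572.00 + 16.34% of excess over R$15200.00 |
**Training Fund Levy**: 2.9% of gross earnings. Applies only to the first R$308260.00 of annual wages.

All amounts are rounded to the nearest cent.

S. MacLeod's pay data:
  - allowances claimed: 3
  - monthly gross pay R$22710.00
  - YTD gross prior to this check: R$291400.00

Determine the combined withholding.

R$2944.93

State Income Tax: taxable = R$22710.00 − 3×R$700.00 = R$20610.00
  R$1572.00 + 16.34% × (R$20610.00 − R$15200.00) = R$1572.00 + 16.34% × R$5410.00 = R$2455.99
Training Fund Levy: cap R$308260.00 − YTD R$291400.00 = R$16860.00 subject; 2.9% × R$16860.00 = R$488.94
Total: R$2455.99 + R$488.94 = R$2944.93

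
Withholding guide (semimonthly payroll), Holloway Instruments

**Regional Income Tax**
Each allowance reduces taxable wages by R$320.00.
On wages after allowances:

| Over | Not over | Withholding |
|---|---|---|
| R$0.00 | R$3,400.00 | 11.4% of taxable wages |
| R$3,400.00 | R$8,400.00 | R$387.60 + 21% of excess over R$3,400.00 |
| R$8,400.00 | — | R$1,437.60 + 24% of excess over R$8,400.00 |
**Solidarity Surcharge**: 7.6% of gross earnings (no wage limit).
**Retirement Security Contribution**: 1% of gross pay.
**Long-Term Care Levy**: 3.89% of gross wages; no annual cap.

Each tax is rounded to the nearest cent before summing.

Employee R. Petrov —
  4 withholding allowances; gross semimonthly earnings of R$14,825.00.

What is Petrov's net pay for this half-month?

Regional Income Tax: taxable = R$14,825.00 − 4×R$320.00 = R$13,545.00
  R$1,437.60 + 24% × (R$13,545.00 − R$8,400.00) = R$1,437.60 + 24% × R$5,145.00 = R$2,672.40
Solidarity Surcharge: 7.6% × R$14,825.00 = R$1,126.70
Retirement Security Contribution: 1% × R$14,825.00 = R$148.25
Long-Term Care Levy: 3.89% × R$14,825.00 = R$576.69
Total withheld: R$2,672.40 + R$1,126.70 + R$148.25 + R$576.69 = R$4,524.04
Net pay: R$14,825.00 − R$4,524.04 = R$10,300.96

R$10,300.96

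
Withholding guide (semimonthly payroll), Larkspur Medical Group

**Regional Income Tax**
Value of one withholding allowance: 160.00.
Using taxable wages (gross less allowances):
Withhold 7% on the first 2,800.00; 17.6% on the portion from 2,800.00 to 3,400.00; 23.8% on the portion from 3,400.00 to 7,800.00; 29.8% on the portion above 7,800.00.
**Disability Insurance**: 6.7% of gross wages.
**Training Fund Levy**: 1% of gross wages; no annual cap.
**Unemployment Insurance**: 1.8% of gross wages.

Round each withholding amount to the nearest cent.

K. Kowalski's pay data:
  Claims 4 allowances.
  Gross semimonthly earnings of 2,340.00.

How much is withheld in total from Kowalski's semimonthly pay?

Regional Income Tax: taxable = 2,340.00 − 4×160.00 = 1,700.00
  7% × 1,700.00 = 119.00
Disability Insurance: 6.7% × 2,340.00 = 156.78
Training Fund Levy: 1% × 2,340.00 = 23.40
Unemployment Insurance: 1.8% × 2,340.00 = 42.12
Total: 119.00 + 156.78 + 23.40 + 42.12 = 341.30

341.30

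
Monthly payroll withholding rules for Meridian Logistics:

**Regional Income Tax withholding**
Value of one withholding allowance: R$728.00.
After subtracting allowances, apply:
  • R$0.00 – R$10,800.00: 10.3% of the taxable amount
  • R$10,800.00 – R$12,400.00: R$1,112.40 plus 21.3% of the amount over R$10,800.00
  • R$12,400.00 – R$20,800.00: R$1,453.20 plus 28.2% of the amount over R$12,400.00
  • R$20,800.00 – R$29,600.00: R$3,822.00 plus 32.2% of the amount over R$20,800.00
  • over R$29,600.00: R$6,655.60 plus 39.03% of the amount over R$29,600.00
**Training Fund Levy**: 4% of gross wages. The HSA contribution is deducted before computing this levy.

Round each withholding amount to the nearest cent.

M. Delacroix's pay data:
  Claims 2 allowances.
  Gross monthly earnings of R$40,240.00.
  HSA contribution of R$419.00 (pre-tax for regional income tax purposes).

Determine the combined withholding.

R$11,669.42

Regional Income Tax: taxable = R$40,240.00 − R$419.00 − 2×R$728.00 = R$38,365.00
  R$6,655.60 + 39.03% × (R$38,365.00 − R$29,600.00) = R$6,655.60 + 39.03% × R$8,765.00 = R$10,076.58
Training Fund Levy: 4% × R$39,821.00 = R$1,592.84
Total: R$10,076.58 + R$1,592.84 = R$11,669.42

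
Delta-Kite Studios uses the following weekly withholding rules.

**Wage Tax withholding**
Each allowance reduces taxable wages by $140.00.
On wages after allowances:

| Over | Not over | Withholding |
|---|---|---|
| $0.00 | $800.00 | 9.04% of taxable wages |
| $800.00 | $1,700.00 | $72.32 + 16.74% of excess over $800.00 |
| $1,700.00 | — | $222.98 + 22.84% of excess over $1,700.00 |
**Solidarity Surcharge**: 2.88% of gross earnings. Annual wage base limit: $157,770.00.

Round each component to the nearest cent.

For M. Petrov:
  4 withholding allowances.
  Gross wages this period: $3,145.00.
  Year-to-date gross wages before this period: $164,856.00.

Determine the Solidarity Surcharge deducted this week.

Solidarity Surcharge: YTD $164,856.00 ≥ cap $157,770.00 → $0.00

$0.00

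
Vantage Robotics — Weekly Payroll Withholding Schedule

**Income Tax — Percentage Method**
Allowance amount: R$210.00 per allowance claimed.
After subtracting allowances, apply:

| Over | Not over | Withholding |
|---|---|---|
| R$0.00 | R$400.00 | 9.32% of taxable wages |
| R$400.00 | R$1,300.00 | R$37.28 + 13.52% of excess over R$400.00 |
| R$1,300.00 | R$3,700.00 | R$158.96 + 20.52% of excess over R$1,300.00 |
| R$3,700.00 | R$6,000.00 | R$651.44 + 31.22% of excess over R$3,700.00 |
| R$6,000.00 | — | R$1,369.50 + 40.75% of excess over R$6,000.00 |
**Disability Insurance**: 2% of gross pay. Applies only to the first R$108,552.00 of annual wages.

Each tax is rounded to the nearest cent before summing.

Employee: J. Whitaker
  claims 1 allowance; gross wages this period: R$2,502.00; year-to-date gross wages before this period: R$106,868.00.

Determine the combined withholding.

Income Tax: taxable = R$2,502.00 − 1×R$210.00 = R$2,292.00
  R$158.96 + 20.52% × (R$2,292.00 − R$1,300.00) = R$158.96 + 20.52% × R$992.00 = R$362.52
Disability Insurance: cap R$108,552.00 − YTD R$106,868.00 = R$1,684.00 subject; 2% × R$1,684.00 = R$33.68
Total: R$362.52 + R$33.68 = R$396.20

R$396.20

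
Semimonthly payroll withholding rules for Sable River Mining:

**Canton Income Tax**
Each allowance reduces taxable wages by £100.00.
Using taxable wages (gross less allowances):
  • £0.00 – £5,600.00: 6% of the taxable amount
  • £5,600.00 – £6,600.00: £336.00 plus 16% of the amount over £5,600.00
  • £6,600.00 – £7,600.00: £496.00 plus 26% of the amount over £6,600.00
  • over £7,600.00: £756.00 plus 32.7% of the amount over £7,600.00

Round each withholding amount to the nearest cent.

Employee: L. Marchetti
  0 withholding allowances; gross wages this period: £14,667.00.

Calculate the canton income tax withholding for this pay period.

Canton Income Tax: taxable = £14,667.00
  £756.00 + 32.7% × (£14,667.00 − £7,600.00) = £756.00 + 32.7% × £7,067.00 = £3,066.91

£3,066.91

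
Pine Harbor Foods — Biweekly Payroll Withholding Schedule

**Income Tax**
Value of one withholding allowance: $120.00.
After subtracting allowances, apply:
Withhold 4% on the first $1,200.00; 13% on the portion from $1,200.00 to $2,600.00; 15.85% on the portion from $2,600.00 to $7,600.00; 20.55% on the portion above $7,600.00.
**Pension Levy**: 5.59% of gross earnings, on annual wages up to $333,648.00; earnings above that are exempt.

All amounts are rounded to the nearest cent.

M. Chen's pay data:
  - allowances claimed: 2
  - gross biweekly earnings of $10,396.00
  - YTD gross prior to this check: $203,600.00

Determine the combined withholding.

$2,128.90

Income Tax: taxable = $10,396.00 − 2×$120.00 = $10,156.00
  $1,022.50 + 20.55% × ($10,156.00 − $7,600.00) = $1,022.50 + 20.55% × $2,556.00 = $1,547.76
Pension Levy: 5.59% × $10,396.00 = $581.14
Total: $1,547.76 + $581.14 = $2,128.90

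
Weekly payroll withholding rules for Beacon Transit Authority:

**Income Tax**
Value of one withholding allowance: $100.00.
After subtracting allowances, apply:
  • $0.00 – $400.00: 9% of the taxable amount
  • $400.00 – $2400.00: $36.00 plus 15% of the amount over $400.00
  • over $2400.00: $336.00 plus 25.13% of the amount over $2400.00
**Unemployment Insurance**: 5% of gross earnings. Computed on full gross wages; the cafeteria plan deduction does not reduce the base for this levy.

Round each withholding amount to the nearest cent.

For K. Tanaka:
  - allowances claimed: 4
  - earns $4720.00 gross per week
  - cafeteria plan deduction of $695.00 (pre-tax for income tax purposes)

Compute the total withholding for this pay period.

$879.84

Income Tax: taxable = $4720.00 − $695.00 − 4×$100.00 = $3625.00
  $336.00 + 25.13% × ($3625.00 − $2400.00) = $336.00 + 25.13% × $1225.00 = $643.84
Unemployment Insurance: 5% × $4720.00 = $236.00
Total: $643.84 + $236.00 = $879.84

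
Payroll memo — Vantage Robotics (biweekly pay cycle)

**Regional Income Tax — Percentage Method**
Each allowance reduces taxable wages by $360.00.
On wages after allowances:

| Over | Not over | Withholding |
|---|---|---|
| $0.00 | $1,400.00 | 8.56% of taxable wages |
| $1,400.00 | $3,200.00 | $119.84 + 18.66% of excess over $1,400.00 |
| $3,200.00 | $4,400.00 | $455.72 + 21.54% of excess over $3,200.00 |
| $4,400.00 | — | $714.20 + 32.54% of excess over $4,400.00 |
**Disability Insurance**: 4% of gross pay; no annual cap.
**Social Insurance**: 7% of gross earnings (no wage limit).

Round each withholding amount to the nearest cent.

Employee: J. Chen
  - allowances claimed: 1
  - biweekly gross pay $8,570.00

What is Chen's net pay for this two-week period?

$5,673.33

Regional Income Tax: taxable = $8,570.00 − 1×$360.00 = $8,210.00
  $714.20 + 32.54% × ($8,210.00 − $4,400.00) = $714.20 + 32.54% × $3,810.00 = $1,953.97
Disability Insurance: 4% × $8,570.00 = $342.80
Social Insurance: 7% × $8,570.00 = $599.90
Total withheld: $1,953.97 + $342.80 + $599.90 = $2,896.67
Net pay: $8,570.00 − $2,896.67 = $5,673.33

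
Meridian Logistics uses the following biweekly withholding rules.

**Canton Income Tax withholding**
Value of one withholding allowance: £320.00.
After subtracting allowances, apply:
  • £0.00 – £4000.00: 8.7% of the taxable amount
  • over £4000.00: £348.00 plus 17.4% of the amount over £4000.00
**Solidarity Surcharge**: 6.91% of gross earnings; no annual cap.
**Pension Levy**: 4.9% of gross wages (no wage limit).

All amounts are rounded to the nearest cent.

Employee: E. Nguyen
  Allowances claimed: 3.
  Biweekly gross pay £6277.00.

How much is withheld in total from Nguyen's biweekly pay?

Canton Income Tax: taxable = £6277.00 − 3×£320.00 = £5317.00
  £348.00 + 17.4% × (£5317.00 − £4000.00) = £348.00 + 17.4% × £1317.00 = £577.16
Solidarity Surcharge: 6.91% × £6277.00 = £433.74
Pension Levy: 4.9% × £6277.00 = £307.57
Total: £577.16 + £433.74 + £307.57 = £1318.47

£1318.47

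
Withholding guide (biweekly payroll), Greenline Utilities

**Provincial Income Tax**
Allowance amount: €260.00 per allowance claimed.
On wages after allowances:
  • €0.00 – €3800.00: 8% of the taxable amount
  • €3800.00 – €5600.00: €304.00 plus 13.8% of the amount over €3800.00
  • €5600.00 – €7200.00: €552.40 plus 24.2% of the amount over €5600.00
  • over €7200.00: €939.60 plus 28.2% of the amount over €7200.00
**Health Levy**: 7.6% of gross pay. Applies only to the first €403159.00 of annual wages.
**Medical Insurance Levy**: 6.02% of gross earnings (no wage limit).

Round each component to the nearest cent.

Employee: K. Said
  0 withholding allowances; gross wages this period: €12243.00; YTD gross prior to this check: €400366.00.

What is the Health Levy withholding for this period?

Health Levy: cap €403159.00 − YTD €400366.00 = €2793.00 subject; 7.6% × €2793.00 = €212.27

€212.27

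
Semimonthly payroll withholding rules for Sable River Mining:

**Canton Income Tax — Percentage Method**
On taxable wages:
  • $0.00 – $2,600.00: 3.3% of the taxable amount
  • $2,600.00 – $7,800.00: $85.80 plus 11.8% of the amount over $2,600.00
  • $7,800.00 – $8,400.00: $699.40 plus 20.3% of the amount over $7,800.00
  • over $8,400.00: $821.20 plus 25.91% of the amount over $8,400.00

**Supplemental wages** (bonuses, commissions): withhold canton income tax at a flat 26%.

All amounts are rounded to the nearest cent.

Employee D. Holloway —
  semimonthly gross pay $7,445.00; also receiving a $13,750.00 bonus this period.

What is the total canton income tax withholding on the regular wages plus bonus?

Canton Income Tax: taxable = $7,445.00
  $85.80 + 11.8% × ($7,445.00 − $2,600.00) = $85.80 + 11.8% × $4,845.00 = $657.51
Supplemental (26% flat on bonus): 26% × $13,750.00 = $3,575.00
Total canton income tax: $657.51 + $3,575.00 = $4,232.51

$4,232.51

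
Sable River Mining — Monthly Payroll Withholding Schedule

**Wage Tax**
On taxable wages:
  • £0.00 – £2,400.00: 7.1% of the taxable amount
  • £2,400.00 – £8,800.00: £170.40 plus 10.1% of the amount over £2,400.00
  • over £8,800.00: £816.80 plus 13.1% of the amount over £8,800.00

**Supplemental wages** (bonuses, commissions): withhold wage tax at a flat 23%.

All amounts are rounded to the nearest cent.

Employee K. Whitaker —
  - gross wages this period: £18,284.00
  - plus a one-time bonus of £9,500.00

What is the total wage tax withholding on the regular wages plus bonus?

£4,244.20

Wage Tax: taxable = £18,284.00
  £816.80 + 13.1% × (£18,284.00 − £8,800.00) = £816.80 + 13.1% × £9,484.00 = £2,059.20
Supplemental (23% flat on bonus): 23% × £9,500.00 = £2,185.00
Total wage tax: £2,059.20 + £2,185.00 = £4,244.20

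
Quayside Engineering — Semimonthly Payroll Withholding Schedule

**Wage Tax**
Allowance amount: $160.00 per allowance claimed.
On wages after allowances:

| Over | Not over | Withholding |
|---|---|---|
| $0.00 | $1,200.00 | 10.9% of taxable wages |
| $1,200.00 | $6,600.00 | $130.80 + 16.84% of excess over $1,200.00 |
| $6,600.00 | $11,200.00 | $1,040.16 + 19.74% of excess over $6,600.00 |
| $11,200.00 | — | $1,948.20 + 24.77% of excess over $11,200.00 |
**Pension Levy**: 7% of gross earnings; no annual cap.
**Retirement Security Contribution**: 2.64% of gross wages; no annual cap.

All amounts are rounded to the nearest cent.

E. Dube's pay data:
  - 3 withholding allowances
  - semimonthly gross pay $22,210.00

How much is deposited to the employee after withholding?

Wage Tax: taxable = $22,210.00 − 3×$160.00 = $21,730.00
  $1,948.20 + 24.77% × ($21,730.00 − $11,200.00) = $1,948.20 + 24.77% × $10,530.00 = $4,556.48
Pension Levy: 7% × $22,210.00 = $1,554.70
Retirement Security Contribution: 2.64% × $22,210.00 = $586.34
Total withheld: $4,556.48 + $1,554.70 + $586.34 = $6,697.52
Net pay: $22,210.00 − $6,697.52 = $15,512.48

$15,512.48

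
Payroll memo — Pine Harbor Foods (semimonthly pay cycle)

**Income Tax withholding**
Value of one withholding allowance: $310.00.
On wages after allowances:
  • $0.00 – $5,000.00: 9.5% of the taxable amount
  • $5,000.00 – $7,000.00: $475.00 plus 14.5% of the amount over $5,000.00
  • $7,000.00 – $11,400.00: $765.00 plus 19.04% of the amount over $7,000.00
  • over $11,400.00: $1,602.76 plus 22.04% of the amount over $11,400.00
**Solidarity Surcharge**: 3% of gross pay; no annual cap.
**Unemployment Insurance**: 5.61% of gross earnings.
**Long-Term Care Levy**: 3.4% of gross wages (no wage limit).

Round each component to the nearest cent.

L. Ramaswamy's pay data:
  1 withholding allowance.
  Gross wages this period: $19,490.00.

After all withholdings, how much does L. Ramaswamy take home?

Income Tax: taxable = $19,490.00 − 1×$310.00 = $19,180.00
  $1,602.76 + 22.04% × ($19,180.00 − $11,400.00) = $1,602.76 + 22.04% × $7,780.00 = $3,317.47
Solidarity Surcharge: 3% × $19,490.00 = $584.70
Unemployment Insurance: 5.61% × $19,490.00 = $1,093.39
Long-Term Care Levy: 3.4% × $19,490.00 = $662.66
Total withheld: $3,317.47 + $584.70 + $1,093.39 + $662.66 = $5,658.22
Net pay: $19,490.00 − $5,658.22 = $13,831.78

$13,831.78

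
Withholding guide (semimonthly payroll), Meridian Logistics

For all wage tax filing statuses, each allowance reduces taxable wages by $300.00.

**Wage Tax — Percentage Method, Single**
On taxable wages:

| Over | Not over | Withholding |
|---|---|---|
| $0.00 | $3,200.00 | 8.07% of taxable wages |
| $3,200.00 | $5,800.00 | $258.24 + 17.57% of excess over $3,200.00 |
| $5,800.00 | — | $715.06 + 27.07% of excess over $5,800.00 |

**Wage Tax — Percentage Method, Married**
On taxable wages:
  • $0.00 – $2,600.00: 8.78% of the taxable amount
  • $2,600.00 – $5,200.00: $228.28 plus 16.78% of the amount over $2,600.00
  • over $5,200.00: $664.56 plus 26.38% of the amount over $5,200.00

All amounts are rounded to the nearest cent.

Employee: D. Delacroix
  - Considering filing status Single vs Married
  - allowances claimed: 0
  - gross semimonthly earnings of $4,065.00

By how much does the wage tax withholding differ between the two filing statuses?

$63.89

Wage Tax (Single): taxable = $4,065.00
  $258.24 + 17.57% × ($4,065.00 − $3,200.00) = $258.24 + 17.57% × $865.00 = $410.22
Wage Tax (Married): taxable = $4,065.00
  $228.28 + 16.78% × ($4,065.00 − $2,600.00) = $228.28 + 16.78% × $1,465.00 = $474.11
Difference: |$410.22 − $474.11| = $63.89 (higher under Married)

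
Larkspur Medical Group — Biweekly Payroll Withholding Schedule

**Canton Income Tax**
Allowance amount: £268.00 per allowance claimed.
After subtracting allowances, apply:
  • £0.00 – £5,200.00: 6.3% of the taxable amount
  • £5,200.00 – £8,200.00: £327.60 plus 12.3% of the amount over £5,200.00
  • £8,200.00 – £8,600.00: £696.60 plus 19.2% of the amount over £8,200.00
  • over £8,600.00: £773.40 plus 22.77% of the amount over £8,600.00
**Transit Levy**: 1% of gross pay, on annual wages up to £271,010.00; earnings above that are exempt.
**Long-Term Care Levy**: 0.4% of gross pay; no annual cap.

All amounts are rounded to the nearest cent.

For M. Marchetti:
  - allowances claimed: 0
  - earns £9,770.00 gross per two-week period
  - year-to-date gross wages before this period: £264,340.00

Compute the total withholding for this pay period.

£1,145.59

Canton Income Tax: taxable = £9,770.00
  £773.40 + 22.77% × (£9,770.00 − £8,600.00) = £773.40 + 22.77% × £1,170.00 = £1,039.81
Transit Levy: cap £271,010.00 − YTD £264,340.00 = £6,670.00 subject; 1% × £6,670.00 = £66.70
Long-Term Care Levy: 0.4% × £9,770.00 = £39.08
Total: £1,039.81 + £66.70 + £39.08 = £1,145.59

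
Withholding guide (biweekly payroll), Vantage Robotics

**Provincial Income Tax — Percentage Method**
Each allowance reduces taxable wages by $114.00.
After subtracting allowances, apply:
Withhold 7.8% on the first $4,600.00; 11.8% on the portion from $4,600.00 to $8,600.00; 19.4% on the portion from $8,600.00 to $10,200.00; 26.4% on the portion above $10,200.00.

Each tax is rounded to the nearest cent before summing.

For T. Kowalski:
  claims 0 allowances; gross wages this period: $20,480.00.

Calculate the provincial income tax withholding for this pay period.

Provincial Income Tax: taxable = $20,480.00
  $1,141.20 + 26.4% × ($20,480.00 − $10,200.00) = $1,141.20 + 26.4% × $10,280.00 = $3,855.12

$3,855.12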